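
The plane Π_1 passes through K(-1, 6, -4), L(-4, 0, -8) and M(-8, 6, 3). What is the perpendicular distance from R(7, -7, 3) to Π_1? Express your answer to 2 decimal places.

16.45

KL = (-3, -6, -4), KM = (-7, 0, 7); a normal to Π_1 is KL × KM = (-42, 49, -42).
Using K: Π_1 has equation -42x + 49y - 42z = 504.
n·R − d = (-42)·(7) + (49)·(-7) + (-42)·(3) − 504 = -1267; |n| = √5929.
Distance = |-1267| / √5929 = 1267/√5929 ≈ 16.45.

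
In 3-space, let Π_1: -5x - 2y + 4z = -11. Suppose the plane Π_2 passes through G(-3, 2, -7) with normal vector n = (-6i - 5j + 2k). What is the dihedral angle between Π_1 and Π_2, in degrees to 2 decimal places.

Π_2: n·r = n·G gives -6x - 5y + 2z = -6.
cos θ = |n₁·n₂| / (|n₁||n₂|) = |48| / (√45 · √65).
θ = arccos(0.88752) ≈ 27.44°.

27.44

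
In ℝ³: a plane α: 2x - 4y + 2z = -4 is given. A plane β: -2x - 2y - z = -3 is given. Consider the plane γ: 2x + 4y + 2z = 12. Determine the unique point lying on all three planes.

(-3, 2, 5)

Solving the 3×3 linear system 2x - 4y + 2z = -4, -2x - 2y - z = -3, 2x + 4y + 2z = 12 (e.g. by elimination or Cramer's rule, determinant = -16) gives (-3, 2, 5).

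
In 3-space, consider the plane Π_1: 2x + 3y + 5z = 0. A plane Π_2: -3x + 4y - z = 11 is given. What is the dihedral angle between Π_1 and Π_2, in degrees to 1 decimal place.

cos θ = |n₁·n₂| / (|n₁||n₂|) = |1| / (√38 · √26).
θ = arccos(0.03181) ≈ 88.2°.

88.2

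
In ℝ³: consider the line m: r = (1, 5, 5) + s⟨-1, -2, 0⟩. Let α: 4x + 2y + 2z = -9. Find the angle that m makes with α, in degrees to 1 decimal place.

sin θ = |n·v| / (|n||v|) = |-8| / (√24 · √5) = 0.73030.
θ ≈ 46.9°.

46.9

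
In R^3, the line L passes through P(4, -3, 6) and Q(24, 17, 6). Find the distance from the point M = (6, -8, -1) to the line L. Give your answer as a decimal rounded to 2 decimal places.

8.57

A direction vector for L is Q − P = (20, 20, 0).
Taking (4, -3, 6) on L with direction v = (20, 20, 0): w = M − (4, -3, 6) = (2, -5, -7), and w × v = (140, -140, 140).
Distance = |w × v| / |v| = √58800 / √800 ≈ 8.57.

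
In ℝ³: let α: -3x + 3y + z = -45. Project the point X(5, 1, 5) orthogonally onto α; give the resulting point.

(11, -5, 3)

Foot = X − λn with λ = (n·X − d)/|n|² = (-7 − (-45))/19 = 2.
Foot = (5, 1, 5) − 2·(-3, 3, 1) = (11, -5, 3).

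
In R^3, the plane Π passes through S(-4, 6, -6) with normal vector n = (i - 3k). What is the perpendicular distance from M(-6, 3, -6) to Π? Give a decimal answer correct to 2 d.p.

0.63

Π: n·r = n·S gives x - 3z = 14.
n·M − d = (1)·(-6) + (0)·(3) + (-3)·(-6) − 14 = -2; |n| = √10.
Distance = |-2| / √10 = 2/√10 ≈ 0.63.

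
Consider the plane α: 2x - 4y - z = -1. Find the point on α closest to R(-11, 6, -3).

(-7, -2, -5)

Foot = R − λn with λ = (n·R − d)/|n|² = (-43 − (-1))/21 = -2.
Foot = (-11, 6, -3) − (-2)·(2, -4, -1) = (-7, -2, -5).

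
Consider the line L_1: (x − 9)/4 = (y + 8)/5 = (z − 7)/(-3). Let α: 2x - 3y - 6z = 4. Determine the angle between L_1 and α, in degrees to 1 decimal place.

12.8

L_1 has direction (4, 5, -3) through (9, -8, 7).
sin θ = |n·v| / (|n||v|) = |11| / (√49 · √50) = 0.22223.
θ ≈ 12.8°.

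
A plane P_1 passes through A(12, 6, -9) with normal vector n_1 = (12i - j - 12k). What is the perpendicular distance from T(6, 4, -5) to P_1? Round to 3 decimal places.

P_1: n_1·r = n_1·A gives 12x - y - 12z = 246.
n·T − d = (12)·(6) + (-1)·(4) + (-12)·(-5) − 246 = -118; |n| = √289.
Distance = |-118| / √289 = 118/√289 ≈ 6.941.

6.941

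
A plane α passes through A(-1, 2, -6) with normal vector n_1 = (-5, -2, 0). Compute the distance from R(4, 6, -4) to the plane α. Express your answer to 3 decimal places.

α: n_1·r = n_1·A gives -5x - 2y = 1.
n·R − d = (-5)·(4) + (-2)·(6) + (0)·(-4) − 1 = -33; |n| = √29.
Distance = |-33| / √29 = 33/√29 ≈ 6.128.

6.128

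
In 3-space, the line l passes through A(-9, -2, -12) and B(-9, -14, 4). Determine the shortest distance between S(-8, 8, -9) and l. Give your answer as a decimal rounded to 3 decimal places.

A direction vector for l is B − A = (0, -12, 16).
Taking (-9, -2, -12) on l with direction v = (0, -12, 16): w = S − (-9, -2, -12) = (1, 10, 3), and w × v = (196, -16, -12).
Distance = |w × v| / |v| = √38816 / √400 ≈ 9.851.

9.851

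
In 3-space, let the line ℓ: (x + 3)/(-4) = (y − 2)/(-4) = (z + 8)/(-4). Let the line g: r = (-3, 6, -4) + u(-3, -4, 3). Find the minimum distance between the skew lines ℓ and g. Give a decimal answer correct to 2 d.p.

3.02

ℓ has direction (-4, -4, -4) through (-3, 2, -8).
Common perpendicular direction n = (-4, -4, -4) × (-3, -4, 3) = (-28, 24, 4).
With w = (-3, 6, -4) − (-3, 2, -8) = (0, 4, 4), w · n = 112.
Distance = |w · n| / |n| = |112| / √1376 ≈ 3.02.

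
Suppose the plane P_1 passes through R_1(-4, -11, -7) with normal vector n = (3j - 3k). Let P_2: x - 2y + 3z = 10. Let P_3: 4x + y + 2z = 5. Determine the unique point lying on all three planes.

(3, -5, -1)

P_1: n·r = n·R_1 gives 3y - 3z = -12.
Solving the 3×3 linear system 3y - 3z = -12, x - 2y + 3z = 10, 4x + y + 2z = 5 (e.g. by elimination or Cramer's rule, determinant = 3) gives (3, -5, -1).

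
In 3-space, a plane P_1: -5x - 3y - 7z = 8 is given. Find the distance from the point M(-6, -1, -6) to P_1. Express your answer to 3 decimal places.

n·M − d = (-5)·(-6) + (-3)·(-1) + (-7)·(-6) − 8 = 67; |n| = √83.
Distance = |67| / √83 = 67/√83 ≈ 7.354.

7.354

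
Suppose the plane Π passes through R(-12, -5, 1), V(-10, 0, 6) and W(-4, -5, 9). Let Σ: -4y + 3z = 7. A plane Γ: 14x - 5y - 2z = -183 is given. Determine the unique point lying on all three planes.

RV = (2, 5, 5), RW = (8, 0, 8); a normal to Π is RV × RW = (40, 24, -40).
Using R: Π has equation 40x + 24y - 40z = -640.
Solving the 3×3 linear system 40x + 24y - 40z = -640, -4y + 3z = 7, 14x - 5y - 2z = -183 (e.g. by elimination or Cramer's rule, determinant = -312) gives (-10, 5, 9).

(-10, 5, 9)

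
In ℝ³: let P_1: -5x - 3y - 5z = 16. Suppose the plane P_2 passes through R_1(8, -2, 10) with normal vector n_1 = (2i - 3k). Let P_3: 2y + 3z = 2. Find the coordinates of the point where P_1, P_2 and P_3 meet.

(-4, -2, 2)

P_2: n_1·r = n_1·R_1 gives 2x - 3z = -14.
Solving the 3×3 linear system -5x - 3y - 5z = 16, 2x - 3z = -14, 2y + 3z = 2 (e.g. by elimination or Cramer's rule, determinant = -32) gives (-4, -2, 2).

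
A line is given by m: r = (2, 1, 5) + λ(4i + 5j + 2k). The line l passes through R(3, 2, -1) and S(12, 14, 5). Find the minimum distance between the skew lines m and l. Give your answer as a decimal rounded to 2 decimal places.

2.00

A direction vector for l is S − R = (9, 12, 6).
Common perpendicular direction n = (4, 5, 2) × (9, 12, 6) = (6, -6, 3).
With w = (3, 2, -1) − (2, 1, 5) = (1, 1, -6), w · n = -18.
Distance = |w · n| / |n| = |-18| / √81 ≈ 2.00.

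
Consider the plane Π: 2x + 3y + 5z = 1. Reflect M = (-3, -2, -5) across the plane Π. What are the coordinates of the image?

λ = (n·M − d)/|n|² = (-37 − 1)/38 = -1.
Reflection = M − 2λn = (-3, -2, -5) − (-2)·(2, 3, 5) = (1, 4, 5).

(1, 4, 5)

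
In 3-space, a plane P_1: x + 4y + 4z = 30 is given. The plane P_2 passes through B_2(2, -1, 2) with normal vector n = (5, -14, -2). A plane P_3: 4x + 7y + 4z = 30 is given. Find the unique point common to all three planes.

(2, -2, 9)

P_2: n·r = n·B_2 gives 5x - 14y - 2z = 20.
Solving the 3×3 linear system x + 4y + 4z = 30, 5x - 14y - 2z = 20, 4x + 7y + 4z = 30 (e.g. by elimination or Cramer's rule, determinant = 210) gives (2, -2, 9).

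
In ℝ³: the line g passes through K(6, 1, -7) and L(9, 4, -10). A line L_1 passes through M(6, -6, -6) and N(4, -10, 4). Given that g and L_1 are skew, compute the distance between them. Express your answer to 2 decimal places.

A direction vector for g is L − K = (3, 3, -3).
A direction vector for L_1 is N − M = (-2, -4, 10).
Common perpendicular direction n = (3, 3, -3) × (-2, -4, 10) = (18, -24, -6).
With w = (6, -6, -6) − (6, 1, -7) = (0, -7, 1), w · n = 162.
Distance = |w · n| / |n| = |162| / √936 ≈ 5.30.

5.30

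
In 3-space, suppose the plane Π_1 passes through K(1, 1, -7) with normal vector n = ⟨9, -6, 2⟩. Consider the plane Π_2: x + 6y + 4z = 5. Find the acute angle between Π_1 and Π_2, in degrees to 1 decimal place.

76.3

Π_1: n·r = n·K gives 9x - 6y + 2z = -11.
cos θ = |n₁·n₂| / (|n₁||n₂|) = |-19| / (√121 · √53).
θ = arccos(0.23726) ≈ 76.3°.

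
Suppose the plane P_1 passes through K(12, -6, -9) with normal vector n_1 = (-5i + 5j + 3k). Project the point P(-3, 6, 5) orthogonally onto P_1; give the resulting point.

P_1: n_1·r = n_1·K gives -5x + 5y + 3z = -117.
Foot = P − λn with λ = (n·P − d)/|n|² = (60 − (-117))/59 = 3.
Foot = (-3, 6, 5) − 3·(-5, 5, 3) = (12, -9, -4).

(12, -9, -4)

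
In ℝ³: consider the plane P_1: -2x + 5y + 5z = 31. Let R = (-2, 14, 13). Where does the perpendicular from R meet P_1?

(2, 4, 3)

Foot = R − λn with λ = (n·R − d)/|n|² = (139 − 31)/54 = 2.
Foot = (-2, 14, 13) − 2·(-2, 5, 5) = (2, 4, 3).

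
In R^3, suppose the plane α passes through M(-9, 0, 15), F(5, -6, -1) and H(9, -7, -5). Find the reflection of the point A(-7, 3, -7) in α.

MF = (14, -6, -16), MH = (18, -7, -20); a normal to α is MF × MH = (8, -8, 10).
Using M: α has equation 8x - 8y + 10z = 78.
λ = (n·A − d)/|n|² = (-150 − 78)/228 = -1.
Reflection = A − 2λn = (-7, 3, -7) − (-2)·(8, -8, 10) = (9, -13, 13).

(9, -13, 13)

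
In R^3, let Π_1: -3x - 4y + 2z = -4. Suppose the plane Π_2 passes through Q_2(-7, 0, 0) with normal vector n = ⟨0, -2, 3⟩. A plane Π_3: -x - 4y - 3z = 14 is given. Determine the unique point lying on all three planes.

Π_2: n·r = n·Q_2 gives -2y + 3z = 0.
Solving the 3×3 linear system -3x - 4y + 2z = -4, -2y + 3z = 0, -x - 4y - 3z = 14 (e.g. by elimination or Cramer's rule, determinant = -46) gives (4, -3, -2).

(4, -3, -2)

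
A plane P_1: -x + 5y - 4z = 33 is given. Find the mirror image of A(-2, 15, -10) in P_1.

(2, -5, 6)

λ = (n·A − d)/|n|² = (117 − 33)/42 = 2.
Reflection = A − 2λn = (-2, 15, -10) − 4·(-1, 5, -4) = (2, -5, 6).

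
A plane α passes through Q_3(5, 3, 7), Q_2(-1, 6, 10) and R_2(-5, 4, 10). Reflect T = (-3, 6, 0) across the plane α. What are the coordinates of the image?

Q_3Q_2 = (-6, 3, 3), Q_3R_2 = (-10, 1, 3); a normal to α is Q_3Q_2 × Q_3R_2 = (6, -12, 24).
Using Q_3: α has equation 6x - 12y + 24z = 162.
λ = (n·T − d)/|n|² = (-90 − 162)/756 = -1/3.
Reflection = T − 2λn = (-3, 6, 0) − (-2/3)·(6, -12, 24) = (1, -2, 16).

(1, -2, 16)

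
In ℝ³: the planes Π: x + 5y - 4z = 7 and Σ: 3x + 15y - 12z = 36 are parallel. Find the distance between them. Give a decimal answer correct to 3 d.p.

0.772

Rescale Σ by 1/3: x + 5y - 4z = 12. Then distance = |7 − 12| / √42 ≈ 0.772.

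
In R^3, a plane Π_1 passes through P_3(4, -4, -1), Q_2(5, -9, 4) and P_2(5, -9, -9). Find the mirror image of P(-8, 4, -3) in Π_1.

(12, 8, -3)

P_3Q_2 = (1, -5, 5), P_3P_2 = (1, -5, -8); a normal to Π_1 is P_3Q_2 × P_3P_2 = (65, 13, 0).
Using P_3: Π_1 has equation 65x + 13y = 208.
λ = (n·P − d)/|n|² = (-468 − 208)/4394 = -2/13.
Reflection = P − 2λn = (-8, 4, -3) − (-4/13)·(65, 13, 0) = (12, 8, -3).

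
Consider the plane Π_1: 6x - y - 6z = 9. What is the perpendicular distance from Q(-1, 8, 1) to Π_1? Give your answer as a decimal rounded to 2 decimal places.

3.39

n·Q − d = (6)·(-1) + (-1)·(8) + (-6)·(1) − 9 = -29; |n| = √73.
Distance = |-29| / √73 = 29/√73 ≈ 3.39.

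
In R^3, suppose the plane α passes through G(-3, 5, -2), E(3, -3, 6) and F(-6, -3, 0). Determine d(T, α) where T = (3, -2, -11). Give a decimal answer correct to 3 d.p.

12.676

GE = (6, -8, 8), GF = (-3, -8, 2); a normal to α is GE × GF = (48, -36, -72).
Using G: α has equation 48x - 36y - 72z = -180.
n·T − d = (48)·(3) + (-36)·(-2) + (-72)·(-11) − (-180) = 1188; |n| = √8784.
Distance = |1188| / √8784 = 1188/√8784 ≈ 12.676.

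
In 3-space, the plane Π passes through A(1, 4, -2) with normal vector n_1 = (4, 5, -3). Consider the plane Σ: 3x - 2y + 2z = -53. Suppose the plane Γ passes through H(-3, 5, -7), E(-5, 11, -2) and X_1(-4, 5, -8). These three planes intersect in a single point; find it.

Π: n_1·r = n_1·A gives 4x + 5y - 3z = 30.
HE = (-2, 6, 5), HX_1 = (-1, 0, -1); a normal to Γ is HE × HX_1 = (-6, -7, 6).
Using H: Γ has equation -6x - 7y + 6z = -59.
Solving the 3×3 linear system 4x + 5y - 3z = 30, 3x - 2y + 2z = -53, -6x - 7y + 6z = -59 (e.g. by elimination or Cramer's rule, determinant = -43) gives (-7, 5, -11).

(-7, 5, -11)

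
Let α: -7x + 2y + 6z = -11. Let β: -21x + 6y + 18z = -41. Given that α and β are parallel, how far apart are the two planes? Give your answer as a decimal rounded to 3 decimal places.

Rescale β by 1/3: -7x + 2y + 6z = -41/3. Then distance = |-11 − (-41/3)| / √89 ≈ 0.283.

0.283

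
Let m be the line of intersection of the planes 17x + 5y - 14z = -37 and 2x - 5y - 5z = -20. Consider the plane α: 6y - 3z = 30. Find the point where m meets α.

Direction of m: (17, 5, -14) × (2, -5, -5) = (-95, 57, -95).
A point on m: solving the two plane equations with x = 0 gives (0, 1, 3).
Substitute r = (0, 1, 3) + t(-95, 57, -95) into the plane: -3 + 627t = 30, so t = 1/19.
Intersection: (0, 1, 3) + (1/19)·(-95, 57, -95) = (-5, 4, -2).

(-5, 4, -2)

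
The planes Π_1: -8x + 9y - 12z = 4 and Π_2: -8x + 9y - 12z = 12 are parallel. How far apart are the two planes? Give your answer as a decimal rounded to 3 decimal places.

Same normal n = (-8, 9, -12) with |n| = √289; distance = |4 − 12| / |n| = 8/√289 ≈ 0.471.

0.471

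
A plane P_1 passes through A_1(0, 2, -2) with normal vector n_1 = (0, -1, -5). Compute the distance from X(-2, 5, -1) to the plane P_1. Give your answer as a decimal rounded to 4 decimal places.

1.5689

P_1: n_1·r = n_1·A_1 gives -y - 5z = 8.
n·X − d = (0)·(-2) + (-1)·(5) + (-5)·(-1) − 8 = -8; |n| = √26.
Distance = |-8| / √26 = 8/√26 ≈ 1.5689.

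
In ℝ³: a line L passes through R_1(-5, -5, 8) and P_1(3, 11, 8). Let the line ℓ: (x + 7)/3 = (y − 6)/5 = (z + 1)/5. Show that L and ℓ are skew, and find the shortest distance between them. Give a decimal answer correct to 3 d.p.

A direction vector for L is P_1 − R_1 = (8, 16, 0).
ℓ has direction (3, 5, 5) through (-7, 6, -1).
Common perpendicular direction n = (8, 16, 0) × (3, 5, 5) = (80, -40, -8).
With w = (-7, 6, -1) − (-5, -5, 8) = (-2, 11, -9), w · n = -528.
Since n ≠ 0 the lines are not parallel, and w · n = -528 ≠ 0 so they do not intersect; hence they are skew.
Distance = |w · n| / |n| = |-528| / √8064 ≈ 5.880.

5.880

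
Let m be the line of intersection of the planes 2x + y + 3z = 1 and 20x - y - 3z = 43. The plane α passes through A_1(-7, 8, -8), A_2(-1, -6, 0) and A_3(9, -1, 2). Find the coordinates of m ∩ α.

Direction of m: (2, 1, 3) × (20, -1, -3) = (0, 66, -22).
A point on m: solving the two plane equations with y = 3 gives (2, 3, -2).
A_1A_2 = (6, -14, 8), A_1A_3 = (16, -9, 10); a normal to α is A_1A_2 × A_1A_3 = (-68, 68, 170).
Using A_1: α has equation -68x + 68y + 170z = -340.
Substitute r = (2, 3, -2) + t(0, 66, -22) into the plane: -272 + 748t = -340, so t = -1/11.
Intersection: (2, 3, -2) + (-1/11)·(0, 66, -22) = (2, -3, 0).

(2, -3, 0)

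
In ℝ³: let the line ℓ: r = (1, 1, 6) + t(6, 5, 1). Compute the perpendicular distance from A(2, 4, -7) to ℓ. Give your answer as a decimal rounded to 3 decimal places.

13.340

Taking (1, 1, 6) on ℓ with direction v = (6, 5, 1): w = A − (1, 1, 6) = (1, 3, -13), and w × v = (68, -79, -13).
Distance = |w × v| / |v| = √11034 / √62 ≈ 13.340.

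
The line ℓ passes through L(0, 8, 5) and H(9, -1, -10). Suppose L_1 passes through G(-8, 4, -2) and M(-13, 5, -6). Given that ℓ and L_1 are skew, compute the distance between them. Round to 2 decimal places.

4.71

A direction vector for ℓ is H − L = (9, -9, -15).
A direction vector for L_1 is M − G = (-5, 1, -4).
Common perpendicular direction n = (9, -9, -15) × (-5, 1, -4) = (51, 111, -36).
With w = (-8, 4, -2) − (0, 8, 5) = (-8, -4, -7), w · n = -600.
Distance = |w · n| / |n| = |-600| / √16218 ≈ 4.71.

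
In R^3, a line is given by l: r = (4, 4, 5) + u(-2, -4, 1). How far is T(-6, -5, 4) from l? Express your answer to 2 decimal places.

6.16

Taking (4, 4, 5) on l with direction v = (-2, -4, 1): w = T − (4, 4, 5) = (-10, -9, -1), and w × v = (-13, 12, 22).
Distance = |w × v| / |v| = √797 / √21 ≈ 6.16.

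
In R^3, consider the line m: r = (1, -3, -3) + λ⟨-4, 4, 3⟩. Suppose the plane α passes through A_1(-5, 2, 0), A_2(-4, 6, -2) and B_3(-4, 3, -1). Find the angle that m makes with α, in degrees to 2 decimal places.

A_1A_2 = (1, 4, -2), A_1B_3 = (1, 1, -1); a normal to α is A_1A_2 × A_1B_3 = (-2, -1, -3).
Using A_1: α has equation -2x - y - 3z = 8.
sin θ = |n·v| / (|n||v|) = |-5| / (√14 · √41) = 0.20870.
θ ≈ 12.05°.

12.05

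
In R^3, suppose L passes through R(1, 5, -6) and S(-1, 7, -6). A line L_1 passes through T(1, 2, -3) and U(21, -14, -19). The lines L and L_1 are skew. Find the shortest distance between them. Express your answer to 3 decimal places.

A direction vector for L is S − R = (-2, 2, 0).
A direction vector for L_1 is U − T = (20, -16, -16).
Common perpendicular direction n = (-2, 2, 0) × (20, -16, -16) = (-32, -32, -8).
With w = (1, 2, -3) − (1, 5, -6) = (0, -3, 3), w · n = 72.
Distance = |w · n| / |n| = |72| / √2112 ≈ 1.567.

1.567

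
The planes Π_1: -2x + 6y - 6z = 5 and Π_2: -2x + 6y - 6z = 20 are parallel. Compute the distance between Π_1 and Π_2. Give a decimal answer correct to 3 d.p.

Same normal n = (-2, 6, -6) with |n| = √76; distance = |5 − 20| / |n| = 15/√76 ≈ 1.721.

1.721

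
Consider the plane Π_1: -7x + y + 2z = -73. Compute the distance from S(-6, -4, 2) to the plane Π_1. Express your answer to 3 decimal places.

n·S − d = (-7)·(-6) + (1)·(-4) + (2)·(2) − (-73) = 115; |n| = √54.
Distance = |115| / √54 = 115/√54 ≈ 15.650.

15.650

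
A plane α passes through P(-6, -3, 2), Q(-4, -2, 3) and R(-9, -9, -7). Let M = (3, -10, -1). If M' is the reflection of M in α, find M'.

(1, 0, -7)

PQ = (2, 1, 1), PR = (-3, -6, -9); a normal to α is PQ × PR = (-3, 15, -9).
Using P: α has equation -3x + 15y - 9z = -45.
λ = (n·M − d)/|n|² = (-150 − (-45))/315 = -1/3.
Reflection = M − 2λn = (3, -10, -1) − (-2/3)·(-3, 15, -9) = (1, 0, -7).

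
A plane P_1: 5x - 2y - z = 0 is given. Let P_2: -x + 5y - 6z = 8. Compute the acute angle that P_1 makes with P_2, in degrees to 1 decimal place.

cos θ = |n₁·n₂| / (|n₁||n₂|) = |-9| / (√30 · √62).
θ = arccos(0.20868) ≈ 78.0°.

78.0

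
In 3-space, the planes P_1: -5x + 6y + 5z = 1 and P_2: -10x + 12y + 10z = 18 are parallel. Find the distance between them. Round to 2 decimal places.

Rescale P_2 by 1/2: -5x + 6y + 5z = 9. Then distance = |1 − 9| / √86 ≈ 0.86.

0.86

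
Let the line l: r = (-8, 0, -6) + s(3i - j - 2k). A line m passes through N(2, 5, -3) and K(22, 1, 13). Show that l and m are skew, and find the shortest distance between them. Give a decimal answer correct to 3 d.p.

7.164

A direction vector for m is K − N = (20, -4, 16).
Common perpendicular direction n = (3, -1, -2) × (20, -4, 16) = (-24, -88, 8).
With w = (2, 5, -3) − (-8, 0, -6) = (10, 5, 3), w · n = -656.
Since n ≠ 0 the lines are not parallel, and w · n = -656 ≠ 0 so they do not intersect; hence they are skew.
Distance = |w · n| / |n| = |-656| / √8384 ≈ 7.164.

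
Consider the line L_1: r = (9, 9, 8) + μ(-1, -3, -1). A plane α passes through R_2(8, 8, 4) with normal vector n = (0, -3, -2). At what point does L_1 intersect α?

α: n·r = n·R_2 gives -3y - 2z = -32.
Substitute r = (9, 9, 8) + t(-1, -3, -1) into the plane: -43 + 11t = -32, so t = 1.
Intersection: (9, 9, 8) + 1·(-1, -3, -1) = (8, 6, 7).

(8, 6, 7)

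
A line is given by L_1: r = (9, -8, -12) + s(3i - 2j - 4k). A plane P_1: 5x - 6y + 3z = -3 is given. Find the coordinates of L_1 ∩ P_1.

(-3, 0, 4)

Substitute r = (9, -8, -12) + t(3, -2, -4) into the plane: 57 + 15t = -3, so t = -4.
Intersection: (9, -8, -12) + (-4)·(3, -2, -4) = (-3, 0, 4).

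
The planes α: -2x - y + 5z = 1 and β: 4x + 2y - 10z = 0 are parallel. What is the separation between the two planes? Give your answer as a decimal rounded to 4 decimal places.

0.1826

Rescale β by 1/(-2): -2x - y + 5z = 0. Then distance = |1 − 0| / √30 ≈ 0.1826.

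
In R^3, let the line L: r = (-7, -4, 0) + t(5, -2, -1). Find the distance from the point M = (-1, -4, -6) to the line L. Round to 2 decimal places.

Taking (-7, -4, 0) on L with direction v = (5, -2, -1): w = M − (-7, -4, 0) = (6, 0, -6), and w × v = (-12, -24, -12).
Distance = |w × v| / |v| = √864 / √30 ≈ 5.37.

5.37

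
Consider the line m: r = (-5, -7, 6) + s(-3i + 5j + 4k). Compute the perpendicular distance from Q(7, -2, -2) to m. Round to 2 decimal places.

14.00

Taking (-5, -7, 6) on m with direction v = (-3, 5, 4): w = Q − (-5, -7, 6) = (12, 5, -8), and w × v = (60, -24, 75).
Distance = |w × v| / |v| = √9801 / √50 ≈ 14.00.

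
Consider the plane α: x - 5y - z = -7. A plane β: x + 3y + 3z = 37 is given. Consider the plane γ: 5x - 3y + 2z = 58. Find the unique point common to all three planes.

(10, 2, 7)

Solving the 3×3 linear system x - 5y - z = -7, x + 3y + 3z = 37, 5x - 3y + 2z = 58 (e.g. by elimination or Cramer's rule, determinant = -32) gives (10, 2, 7).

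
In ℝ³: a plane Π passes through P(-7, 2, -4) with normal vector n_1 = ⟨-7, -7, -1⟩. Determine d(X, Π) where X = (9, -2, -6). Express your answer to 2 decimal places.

8.24

Π: n_1·r = n_1·P gives -7x - 7y - z = 39.
n·X − d = (-7)·(9) + (-7)·(-2) + (-1)·(-6) − 39 = -82; |n| = √99.
Distance = |-82| / √99 = 82/√99 ≈ 8.24.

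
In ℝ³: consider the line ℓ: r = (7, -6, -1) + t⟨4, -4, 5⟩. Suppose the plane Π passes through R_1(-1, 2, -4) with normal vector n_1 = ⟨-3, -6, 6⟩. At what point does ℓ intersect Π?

Π: n_1·r = n_1·R_1 gives -3x - 6y + 6z = -33.
Substitute r = (7, -6, -1) + t(4, -4, 5) into the plane: 9 + 42t = -33, so t = -1.
Intersection: (7, -6, -1) + (-1)·(4, -4, 5) = (3, -2, -6).

(3, -2, -6)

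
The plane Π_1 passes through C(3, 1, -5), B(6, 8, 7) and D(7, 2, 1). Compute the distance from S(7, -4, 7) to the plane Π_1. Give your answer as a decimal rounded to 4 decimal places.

6.7013

CB = (3, 7, 12), CD = (4, 1, 6); a normal to Π_1 is CB × CD = (30, 30, -25).
Using C: Π_1 has equation 30x + 30y - 25z = 245.
n·S − d = (30)·(7) + (30)·(-4) + (-25)·(7) − 245 = -330; |n| = √2425.
Distance = |-330| / √2425 = 330/√2425 ≈ 6.7013.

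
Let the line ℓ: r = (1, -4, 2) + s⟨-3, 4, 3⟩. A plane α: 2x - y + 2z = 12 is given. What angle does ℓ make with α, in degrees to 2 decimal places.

sin θ = |n·v| / (|n||v|) = |-4| / (√9 · √34) = 0.22866.
θ ≈ 13.22°.

13.22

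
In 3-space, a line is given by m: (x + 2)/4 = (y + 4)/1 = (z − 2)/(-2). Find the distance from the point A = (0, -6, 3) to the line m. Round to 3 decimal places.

m has direction (4, 1, -2) through (-2, -4, 2).
Taking (-2, -4, 2) on m with direction v = (4, 1, -2): w = A − (-2, -4, 2) = (2, -2, 1), and w × v = (3, 8, 10).
Distance = |w × v| / |v| = √173 / √21 ≈ 2.870.

2.870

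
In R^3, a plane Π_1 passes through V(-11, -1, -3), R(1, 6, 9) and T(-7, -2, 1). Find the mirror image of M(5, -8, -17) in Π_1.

VR = (12, 7, 12), VT = (4, -1, 4); a normal to Π_1 is VR × VT = (40, 0, -40).
Using V: Π_1 has equation 40x - 40z = -320.
λ = (n·M − d)/|n|² = (880 − (-320))/3200 = 3/8.
Reflection = M − 2λn = (5, -8, -17) − (3/4)·(40, 0, -40) = (-25, -8, 13).

(-25, -8, 13)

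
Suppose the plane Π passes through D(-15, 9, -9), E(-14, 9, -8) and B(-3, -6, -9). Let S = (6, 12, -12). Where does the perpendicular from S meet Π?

(-4, 4, -2)

DE = (1, 0, 1), DB = (12, -15, 0); a normal to Π is DE × DB = (15, 12, -15).
Using D: Π has equation 15x + 12y - 15z = 18.
Foot = S − λn with λ = (n·S − d)/|n|² = (414 − 18)/594 = 2/3.
Foot = (6, 12, -12) − (2/3)·(15, 12, -15) = (-4, 4, -2).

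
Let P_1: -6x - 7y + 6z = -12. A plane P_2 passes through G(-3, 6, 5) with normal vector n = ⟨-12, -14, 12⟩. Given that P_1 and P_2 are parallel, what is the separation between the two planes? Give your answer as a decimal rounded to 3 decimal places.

1.636

P_2: n·r = n·G gives -12x - 14y + 12z = 12.
Rescale P_2 by 1/2: -6x - 7y + 6z = 6. Then distance = |-12 − 6| / √121 ≈ 1.636.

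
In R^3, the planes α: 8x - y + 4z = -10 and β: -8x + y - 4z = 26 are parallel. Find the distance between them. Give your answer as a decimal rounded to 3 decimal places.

1.778

Rescale β by 1/(-1): 8x - y + 4z = -26. Then distance = |-10 − (-26)| / √81 ≈ 1.778.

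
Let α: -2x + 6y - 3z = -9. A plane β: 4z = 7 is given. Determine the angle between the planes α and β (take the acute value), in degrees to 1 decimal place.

64.6

cos θ = |n₁·n₂| / (|n₁||n₂|) = |-12| / (√49 · √16).
θ = arccos(0.42857) ≈ 64.6°.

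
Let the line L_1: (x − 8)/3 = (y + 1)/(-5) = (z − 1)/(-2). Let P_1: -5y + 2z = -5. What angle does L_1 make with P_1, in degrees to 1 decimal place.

L_1 has direction (3, -5, -2) through (8, -1, 1).
sin θ = |n·v| / (|n||v|) = |21| / (√29 · √38) = 0.63260.
θ ≈ 39.2°.

39.2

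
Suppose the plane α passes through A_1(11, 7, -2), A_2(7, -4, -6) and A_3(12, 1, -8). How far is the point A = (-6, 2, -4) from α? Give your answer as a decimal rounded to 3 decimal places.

10.484

A_1A_2 = (-4, -11, -4), A_1A_3 = (1, -6, -6); a normal to α is A_1A_2 × A_1A_3 = (42, -28, 35).
Using A_1: α has equation 42x - 28y + 35z = 196.
n·A − d = (42)·(-6) + (-28)·(2) + (35)·(-4) − 196 = -644; |n| = √3773.
Distance = |-644| / √3773 = 644/√3773 ≈ 10.484.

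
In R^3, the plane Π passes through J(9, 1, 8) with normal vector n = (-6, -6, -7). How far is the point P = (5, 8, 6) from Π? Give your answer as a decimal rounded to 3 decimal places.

0.364

Π: n·r = n·J gives -6x - 6y - 7z = -116.
n·P − d = (-6)·(5) + (-6)·(8) + (-7)·(6) − (-116) = -4; |n| = √121.
Distance = |-4| / √121 = 4/√121 ≈ 0.364.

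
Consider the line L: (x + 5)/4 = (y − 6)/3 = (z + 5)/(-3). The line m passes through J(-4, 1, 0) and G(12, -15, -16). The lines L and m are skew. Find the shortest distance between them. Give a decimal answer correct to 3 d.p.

4.960

L has direction (4, 3, -3) through (-5, 6, -5).
A direction vector for m is G − J = (16, -16, -16).
Common perpendicular direction n = (4, 3, -3) × (16, -16, -16) = (-96, 16, -112).
With w = (-4, 1, 0) − (-5, 6, -5) = (1, -5, 5), w · n = -736.
Distance = |w · n| / |n| = |-736| / √22016 ≈ 4.960.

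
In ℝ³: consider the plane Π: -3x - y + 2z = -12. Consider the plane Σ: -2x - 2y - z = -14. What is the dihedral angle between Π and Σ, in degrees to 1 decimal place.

cos θ = |n₁·n₂| / (|n₁||n₂|) = |6| / (√14 · √9).
θ = arccos(0.53452) ≈ 57.7°.

57.7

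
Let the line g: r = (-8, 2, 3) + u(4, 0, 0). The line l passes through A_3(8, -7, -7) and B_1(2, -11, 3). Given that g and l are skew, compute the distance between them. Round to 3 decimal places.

12.070

A direction vector for l is B_1 − A_3 = (-6, -4, 10).
Common perpendicular direction n = (4, 0, 0) × (-6, -4, 10) = (0, -40, -16).
With w = (8, -7, -7) − (-8, 2, 3) = (16, -9, -10), w · n = 520.
Distance = |w · n| / |n| = |520| / √1856 ≈ 12.070.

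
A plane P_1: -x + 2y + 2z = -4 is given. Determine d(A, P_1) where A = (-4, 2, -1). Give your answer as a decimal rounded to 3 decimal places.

n·A − d = (-1)·(-4) + (2)·(2) + (2)·(-1) − (-4) = 10; |n| = √9.
Distance = |10| / √9 = 10/√9 ≈ 3.333.

3.333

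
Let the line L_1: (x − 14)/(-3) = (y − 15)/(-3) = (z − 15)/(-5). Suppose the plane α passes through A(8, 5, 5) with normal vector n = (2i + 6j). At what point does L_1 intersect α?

(5, 6, 0)

L_1 has direction (-3, -3, -5) through (14, 15, 15).
α: n·r = n·A gives 2x + 6y = 46.
Substitute r = (14, 15, 15) + t(-3, -3, -5) into the plane: 118 + (-24)t = 46, so t = 3.
Intersection: (14, 15, 15) + 3·(-3, -3, -5) = (5, 6, 0).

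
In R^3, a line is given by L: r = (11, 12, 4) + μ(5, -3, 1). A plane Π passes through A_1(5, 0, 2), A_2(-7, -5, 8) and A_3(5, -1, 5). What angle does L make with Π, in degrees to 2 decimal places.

37.67

A_1A_2 = (-12, -5, 6), A_1A_3 = (0, -1, 3); a normal to Π is A_1A_2 × A_1A_3 = (-9, 36, 12).
Using A_1: Π has equation -9x + 36y + 12z = -21.
sin θ = |n·v| / (|n||v|) = |-141| / (√1521 · √35) = 0.61111.
θ ≈ 37.67°.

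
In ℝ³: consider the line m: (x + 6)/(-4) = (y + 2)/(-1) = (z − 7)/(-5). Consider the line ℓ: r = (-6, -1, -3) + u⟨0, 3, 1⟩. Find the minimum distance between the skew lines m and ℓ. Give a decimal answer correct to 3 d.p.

6.572

m has direction (-4, -1, -5) through (-6, -2, 7).
Common perpendicular direction n = (-4, -1, -5) × (0, 3, 1) = (14, 4, -12).
With w = (-6, -1, -3) − (-6, -2, 7) = (0, 1, -10), w · n = 124.
Distance = |w · n| / |n| = |124| / √356 ≈ 6.572.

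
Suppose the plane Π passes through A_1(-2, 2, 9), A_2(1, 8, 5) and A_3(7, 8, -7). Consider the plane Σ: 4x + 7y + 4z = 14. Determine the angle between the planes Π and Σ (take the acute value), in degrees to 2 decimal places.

A_1A_2 = (3, 6, -4), A_1A_3 = (9, 6, -16); a normal to Π is A_1A_2 × A_1A_3 = (-72, 12, -36).
Using A_1: Π has equation -72x + 12y - 36z = -156.
cos θ = |n₁·n₂| / (|n₁||n₂|) = |-348| / (√6624 · √81).
θ = arccos(0.47509) ≈ 61.63°.

61.63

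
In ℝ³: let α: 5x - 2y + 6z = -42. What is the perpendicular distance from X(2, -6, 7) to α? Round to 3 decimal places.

13.148

n·X − d = (5)·(2) + (-2)·(-6) + (6)·(7) − (-42) = 106; |n| = √65.
Distance = |106| / √65 = 106/√65 ≈ 13.148.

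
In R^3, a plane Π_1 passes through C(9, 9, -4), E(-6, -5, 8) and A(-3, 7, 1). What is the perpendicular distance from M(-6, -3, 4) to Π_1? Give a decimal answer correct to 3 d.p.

CE = (-15, -14, 12), CA = (-12, -2, 5); a normal to Π_1 is CE × CA = (-46, -69, -138).
Using C: Π_1 has equation -46x - 69y - 138z = -483.
n·M − d = (-46)·(-6) + (-69)·(-3) + (-138)·(4) − (-483) = 414; |n| = √25921.
Distance = |414| / √25921 = 414/√25921 ≈ 2.571.

2.571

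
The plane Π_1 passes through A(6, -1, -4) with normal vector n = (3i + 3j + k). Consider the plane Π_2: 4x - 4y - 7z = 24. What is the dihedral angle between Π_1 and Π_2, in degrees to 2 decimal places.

Π_1: n·r = n·A gives 3x + 3y + z = 11.
cos θ = |n₁·n₂| / (|n₁||n₂|) = |-7| / (√19 · √81).
θ = arccos(0.17843) ≈ 79.72°.

79.72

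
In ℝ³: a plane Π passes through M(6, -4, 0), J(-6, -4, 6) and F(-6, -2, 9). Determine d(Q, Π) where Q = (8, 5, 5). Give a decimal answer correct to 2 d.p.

4.01

MJ = (-12, 0, 6), MF = (-12, 2, 9); a normal to Π is MJ × MF = (-12, 36, -24).
Using M: Π has equation -12x + 36y - 24z = -216.
n·Q − d = (-12)·(8) + (36)·(5) + (-24)·(5) − (-216) = 180; |n| = √2016.
Distance = |180| / √2016 = 180/√2016 ≈ 4.01.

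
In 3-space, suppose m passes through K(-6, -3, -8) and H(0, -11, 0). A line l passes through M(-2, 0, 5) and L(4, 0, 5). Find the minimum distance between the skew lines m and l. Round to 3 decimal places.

A direction vector for m is H − K = (6, -8, 8).
A direction vector for l is L − M = (6, 0, 0).
Common perpendicular direction n = (6, -8, 8) × (6, 0, 0) = (0, 48, 48).
With w = (-2, 0, 5) − (-6, -3, -8) = (4, 3, 13), w · n = 768.
Distance = |w · n| / |n| = |768| / √4608 ≈ 11.314.

11.314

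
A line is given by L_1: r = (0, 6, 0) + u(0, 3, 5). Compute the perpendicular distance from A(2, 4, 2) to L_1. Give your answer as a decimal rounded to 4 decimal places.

Taking (0, 6, 0) on L_1 with direction v = (0, 3, 5): w = A − (0, 6, 0) = (2, -2, 2), and w × v = (-16, -10, 6).
Distance = |w × v| / |v| = √392 / √34 ≈ 3.3955.

3.3955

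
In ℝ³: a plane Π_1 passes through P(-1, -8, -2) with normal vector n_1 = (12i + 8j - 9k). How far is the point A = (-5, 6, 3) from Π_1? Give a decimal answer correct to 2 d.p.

Π_1: n_1·r = n_1·P gives 12x + 8y - 9z = -58.
n·A − d = (12)·(-5) + (8)·(6) + (-9)·(3) − (-58) = 19; |n| = √289.
Distance = |19| / √289 = 19/√289 ≈ 1.12.

1.12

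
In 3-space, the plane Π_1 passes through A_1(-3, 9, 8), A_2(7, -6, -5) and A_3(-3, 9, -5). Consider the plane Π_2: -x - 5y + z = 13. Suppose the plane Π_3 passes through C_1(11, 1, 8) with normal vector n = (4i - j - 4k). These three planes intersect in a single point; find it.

A_1A_2 = (10, -15, -13), A_1A_3 = (0, 0, -13); a normal to Π_1 is A_1A_2 × A_1A_3 = (195, 130, 0).
Using A_1: Π_1 has equation 195x + 130y = 585.
Π_3: n·r = n·C_1 gives 4x - y - 4z = 11.
Solving the 3×3 linear system 195x + 130y = 585, -x - 5y + z = 13, 4x - y - 4z = 11 (e.g. by elimination or Cramer's rule, determinant = 4095) gives (5, -3, 3).

(5, -3, 3)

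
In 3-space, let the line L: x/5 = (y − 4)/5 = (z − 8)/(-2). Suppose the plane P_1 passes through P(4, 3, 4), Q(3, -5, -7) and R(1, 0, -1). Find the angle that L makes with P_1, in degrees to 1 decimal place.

L has direction (5, 5, -2) through (0, 4, 8).
PQ = (-1, -8, -11), PR = (-3, -3, -5); a normal to P_1 is PQ × PR = (7, 28, -21).
Using P: P_1 has equation 7x + 28y - 21z = 28.
sin θ = |n·v| / (|n||v|) = |217| / (√1274 · √54) = 0.82733.
θ ≈ 55.8°.

55.8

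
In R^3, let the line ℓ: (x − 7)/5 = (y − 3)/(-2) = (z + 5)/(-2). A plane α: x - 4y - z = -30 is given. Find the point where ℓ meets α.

ℓ has direction (5, -2, -2) through (7, 3, -5).
Substitute r = (7, 3, -5) + t(5, -2, -2) into the plane: 0 + 15t = -30, so t = -2.
Intersection: (7, 3, -5) + (-2)·(5, -2, -2) = (-3, 7, -1).

(-3, 7, -1)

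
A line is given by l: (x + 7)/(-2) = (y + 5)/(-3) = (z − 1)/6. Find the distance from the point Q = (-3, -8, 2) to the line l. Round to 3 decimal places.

5.000

l has direction (-2, -3, 6) through (-7, -5, 1).
Taking (-7, -5, 1) on l with direction v = (-2, -3, 6): w = Q − (-7, -5, 1) = (4, -3, 1), and w × v = (-15, -26, -18).
Distance = |w × v| / |v| = √1225 / √49 ≈ 5.000.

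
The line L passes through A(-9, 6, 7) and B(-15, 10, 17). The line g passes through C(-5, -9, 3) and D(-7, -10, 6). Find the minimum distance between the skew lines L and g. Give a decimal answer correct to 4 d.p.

2.3706

A direction vector for L is B − A = (-6, 4, 10).
A direction vector for g is D − C = (-2, -1, 3).
Common perpendicular direction n = (-6, 4, 10) × (-2, -1, 3) = (22, -2, 14).
With w = (-5, -9, 3) − (-9, 6, 7) = (4, -15, -4), w · n = 62.
Distance = |w · n| / |n| = |62| / √684 ≈ 2.3706.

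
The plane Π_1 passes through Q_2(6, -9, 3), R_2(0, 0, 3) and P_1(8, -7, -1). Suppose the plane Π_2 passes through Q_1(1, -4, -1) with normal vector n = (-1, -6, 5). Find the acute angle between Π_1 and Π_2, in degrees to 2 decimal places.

Q_2R_2 = (-6, 9, 0), Q_2P_1 = (2, 2, -4); a normal to Π_1 is Q_2R_2 × Q_2P_1 = (-36, -24, -30).
Using Q_2: Π_1 has equation -36x - 24y - 30z = -90.
Π_2: n·r = n·Q_1 gives -x - 6y + 5z = 18.
cos θ = |n₁·n₂| / (|n₁||n₂|) = |30| / (√2772 · √62).
θ = arccos(0.07237) ≈ 85.85°.

85.85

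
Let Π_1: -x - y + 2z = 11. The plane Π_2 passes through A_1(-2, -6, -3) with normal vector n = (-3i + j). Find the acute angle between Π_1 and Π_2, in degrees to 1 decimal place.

75.0

Π_2: n·r = n·A_1 gives -3x + y = 0.
cos θ = |n₁·n₂| / (|n₁||n₂|) = |2| / (√6 · √10).
θ = arccos(0.25820) ≈ 75.0°.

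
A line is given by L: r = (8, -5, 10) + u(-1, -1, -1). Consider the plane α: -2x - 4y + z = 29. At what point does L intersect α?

(5, -8, 7)

Substitute r = (8, -5, 10) + t(-1, -1, -1) into the plane: 14 + 5t = 29, so t = 3.
Intersection: (8, -5, 10) + 3·(-1, -1, -1) = (5, -8, 7).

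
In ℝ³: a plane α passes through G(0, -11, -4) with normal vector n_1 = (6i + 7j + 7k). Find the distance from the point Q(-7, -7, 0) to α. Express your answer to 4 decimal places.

α: n_1·r = n_1·G gives 6x + 7y + 7z = -105.
n·Q − d = (6)·(-7) + (7)·(-7) + (7)·(0) − (-105) = 14; |n| = √134.
Distance = |14| / √134 = 14/√134 ≈ 1.2094.

1.2094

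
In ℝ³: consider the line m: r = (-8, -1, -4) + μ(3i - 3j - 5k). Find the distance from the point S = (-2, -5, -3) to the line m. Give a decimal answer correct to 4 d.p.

6.2020

Taking (-8, -1, -4) on m with direction v = (3, -3, -5): w = S − (-8, -1, -4) = (6, -4, 1), and w × v = (23, 33, -6).
Distance = |w × v| / |v| = √1654 / √43 ≈ 6.2020.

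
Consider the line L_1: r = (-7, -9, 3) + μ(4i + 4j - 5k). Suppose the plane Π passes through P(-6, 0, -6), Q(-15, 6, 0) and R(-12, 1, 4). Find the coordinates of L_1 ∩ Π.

PQ = (-9, 6, 6), PR = (-6, 1, 10); a normal to Π is PQ × PR = (54, 54, 27).
Using P: Π has equation 54x + 54y + 27z = -486.
Substitute r = (-7, -9, 3) + t(4, 4, -5) into the plane: -783 + 297t = -486, so t = 1.
Intersection: (-7, -9, 3) + 1·(4, 4, -5) = (-3, -5, -2).

(-3, -5, -2)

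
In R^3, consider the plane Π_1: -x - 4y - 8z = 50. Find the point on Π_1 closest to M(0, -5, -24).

Foot = M − λn with λ = (n·M − d)/|n|² = (212 − 50)/81 = 2.
Foot = (0, -5, -24) − 2·(-1, -4, -8) = (2, 3, -8).

(2, 3, -8)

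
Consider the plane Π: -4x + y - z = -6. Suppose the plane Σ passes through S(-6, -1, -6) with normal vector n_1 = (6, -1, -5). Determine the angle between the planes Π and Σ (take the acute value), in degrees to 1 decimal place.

Σ: n_1·r = n_1·S gives 6x - y - 5z = -5.
cos θ = |n₁·n₂| / (|n₁||n₂|) = |-20| / (√18 · √62).
θ = arccos(0.59868) ≈ 53.2°.

53.2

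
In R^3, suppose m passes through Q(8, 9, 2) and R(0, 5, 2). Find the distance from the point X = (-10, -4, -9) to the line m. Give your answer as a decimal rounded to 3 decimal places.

11.567

A direction vector for m is R − Q = (-8, -4, 0).
Taking (8, 9, 2) on m with direction v = (-8, -4, 0): w = X − (8, 9, 2) = (-18, -13, -11), and w × v = (-44, 88, -32).
Distance = |w × v| / |v| = √10704 / √80 ≈ 11.567.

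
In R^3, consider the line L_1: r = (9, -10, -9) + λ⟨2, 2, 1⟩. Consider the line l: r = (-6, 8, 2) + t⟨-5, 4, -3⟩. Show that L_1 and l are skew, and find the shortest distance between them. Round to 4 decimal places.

Common perpendicular direction n = (2, 2, 1) × (-5, 4, -3) = (-10, 1, 18).
With w = (-6, 8, 2) − (9, -10, -9) = (-15, 18, 11), w · n = 366.
Since n ≠ 0 the lines are not parallel, and w · n = 366 ≠ 0 so they do not intersect; hence they are skew.
Distance = |w · n| / |n| = |366| / √425 ≈ 17.7536.

17.7536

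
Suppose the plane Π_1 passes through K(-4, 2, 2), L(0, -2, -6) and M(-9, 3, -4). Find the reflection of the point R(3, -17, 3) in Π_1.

(15, 7, -3)

KL = (4, -4, -8), KM = (-5, 1, -6); a normal to Π_1 is KL × KM = (32, 64, -16).
Using K: Π_1 has equation 32x + 64y - 16z = -32.
λ = (n·R − d)/|n|² = (-1040 − (-32))/5376 = -3/16.
Reflection = R − 2λn = (3, -17, 3) − (-3/8)·(32, 64, -16) = (15, 7, -3).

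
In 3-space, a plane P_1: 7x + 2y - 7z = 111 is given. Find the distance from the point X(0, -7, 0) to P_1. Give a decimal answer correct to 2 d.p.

12.38

n·X − d = (7)·(0) + (2)·(-7) + (-7)·(0) − 111 = -125; |n| = √102.
Distance = |-125| / √102 = 125/√102 ≈ 12.38.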